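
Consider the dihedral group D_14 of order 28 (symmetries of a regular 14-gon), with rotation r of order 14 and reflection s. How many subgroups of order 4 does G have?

7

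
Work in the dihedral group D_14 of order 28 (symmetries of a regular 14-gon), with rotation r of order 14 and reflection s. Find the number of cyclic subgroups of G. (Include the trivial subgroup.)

A cyclic subgroup of order d is generated by each of its φ(d) elements of order d, so the cyclic subgroups of order d number (#elements of order d)/φ(d).
Cyclic subgroups by order — order 1: 1; order 2: 15; order 7: 1; order 14: 1.
Total: 18.

18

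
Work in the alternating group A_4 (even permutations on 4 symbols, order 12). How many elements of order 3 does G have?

The elements of order 3 are: (2 3 4), (2 4 3), (1 2 3), (1 2 4), (1 3 2), (1 3 4), (1 4 2), (1 4 3).
That's 8.

8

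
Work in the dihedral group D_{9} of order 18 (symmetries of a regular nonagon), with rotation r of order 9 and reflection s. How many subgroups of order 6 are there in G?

|G| = 18 and 6 | 18, so subgroups of order 6 are possible by Lagrange.
The subgroups of order 6 are: {e, r^3, r^6, r^2s, r^5s, r^8s}; {e, r^3, r^6, s, r^3s, r^6s}; {e, r^3, r^6, rs, r^4s, r^7s}.
So G has 3 subgroups of order 6.

3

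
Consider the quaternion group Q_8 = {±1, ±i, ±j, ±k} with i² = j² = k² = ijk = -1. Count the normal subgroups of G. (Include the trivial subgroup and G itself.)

6

G has 6 subgroups. Checking conjugation-invariance by order — order 1: 1/1 normal; order 2: 1/1 normal; order 4: 3/3 normal; order 8: 1/1 normal.
Total normal subgroups: 6.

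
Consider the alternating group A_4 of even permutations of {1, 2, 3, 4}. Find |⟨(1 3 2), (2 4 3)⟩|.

|⟨(1 3 2)⟩| = 3 and |⟨(2 4 3)⟩| = 3, so |H| is a multiple of lcm(3, 3) = 3 and divides |G| = 12.
Closing {(1 3 2), (2 4 3)} under the group operation gives all of G, so |H| = 12.

12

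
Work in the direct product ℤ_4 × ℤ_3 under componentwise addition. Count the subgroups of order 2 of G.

1

|G| = 12 and 2 | 12, so subgroups of order 2 are possible by Lagrange.
The subgroups of order 2 are: {(0,0), (2,0)}.
So G has 1 subgroup of order 2.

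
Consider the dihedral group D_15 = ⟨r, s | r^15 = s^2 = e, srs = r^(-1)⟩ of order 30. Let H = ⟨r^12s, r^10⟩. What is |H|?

|⟨r^12s⟩| = 2 and |⟨r^10⟩| = 3, so |H| is a multiple of lcm(2, 3) = 6 and divides |G| = 30.
Closing under the operation: H = {e, r^5, r^10, r^2s, r^7s, r^12s}, so |H| = 6.

6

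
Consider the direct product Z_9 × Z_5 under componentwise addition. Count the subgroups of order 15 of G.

|G| = 45 and 15 | 45, so subgroups of order 15 are possible by Lagrange.
The subgroups of order 15 are: {(0,0), (0,1), (0,2), (0,3), (0,4), (3,0), (3,1), (3,2), (3,3), (3,4), (6,0), (6,1), (6,2), (6,3), (6,4)}.
So G has 1 subgroup of order 15.

1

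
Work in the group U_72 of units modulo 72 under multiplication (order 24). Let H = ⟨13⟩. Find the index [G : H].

4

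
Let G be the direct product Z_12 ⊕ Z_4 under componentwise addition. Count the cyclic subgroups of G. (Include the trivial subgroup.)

20

Each element a generates a cyclic subgroup ⟨a⟩; distinct elements may generate the same one (a cyclic group of order d has φ(d) generators).
Cyclic subgroups by order — order 1: 1; order 2: 3; order 3: 1; order 4: 6; order 6: 3; order 12: 6.
Total: 20.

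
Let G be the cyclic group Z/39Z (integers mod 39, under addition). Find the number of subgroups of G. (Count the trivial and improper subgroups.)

4

A cyclic group of order 39 has exactly one subgroup for each divisor of 39.
Divisors of 39: 1, 3, 13, 39.
So Z/39Z has 4 subgroups.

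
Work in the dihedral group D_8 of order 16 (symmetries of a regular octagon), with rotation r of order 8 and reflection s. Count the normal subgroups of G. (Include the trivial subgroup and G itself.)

G has 19 subgroups. Checking conjugation-invariance by order — order 1: 1/1 normal; order 2: 1/9 normal; order 4: 1/5 normal; order 8: 3/3 normal; order 16: 1/1 normal.
Total normal subgroups: 7.

7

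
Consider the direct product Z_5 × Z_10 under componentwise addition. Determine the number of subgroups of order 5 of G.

6

|G| = 50 and 5 | 50, so subgroups of order 5 are possible by Lagrange.
The subgroups of order 5 are: {(0,0), (0,2), (0,4), (0,6), (0,8)}; {(0,0), (1,0), (2,0), (3,0), (4,0)}; {(0,0), (1,2), (2,4), (3,6), (4,8)}; {(0,0), (1,4), (2,8), (3,2), (4,6)}; … (6 in all).
So G has 6 subgroups of order 5.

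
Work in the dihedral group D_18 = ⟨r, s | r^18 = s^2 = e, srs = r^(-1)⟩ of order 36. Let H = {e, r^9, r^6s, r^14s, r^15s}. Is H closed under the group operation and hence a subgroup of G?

|H| = 5 does not divide |G| = 36, so by Lagrange H is not a subgroup.

No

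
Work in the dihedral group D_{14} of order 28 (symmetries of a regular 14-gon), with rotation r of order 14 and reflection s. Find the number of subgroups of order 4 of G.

7

|G| = 28 and 4 | 28, so subgroups of order 4 are possible by Lagrange.
The subgroups of order 4 are: {e, r^7, r^3s, r^10s}; {e, r^7, r^4s, r^11s}; {e, r^7, r^5s, r^12s}; {e, r^7, r^6s, r^13s}; … (7 in all).
So G has 7 subgroups of order 4.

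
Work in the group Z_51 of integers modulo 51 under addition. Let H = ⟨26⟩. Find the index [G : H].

1

|⟨26⟩| = 51 and |G| = 51.
By Lagrange, [G : H] = |G|/|H| = 51/51 = 1.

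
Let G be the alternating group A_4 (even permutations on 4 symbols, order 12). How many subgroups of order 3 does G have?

4

|G| = 12 and 3 | 12, so subgroups of order 3 are possible by Lagrange.
The subgroups of order 3 are: {e, (1 2 3), (1 3 2)}; {e, (1 2 4), (1 4 2)}; {e, (1 3 4), (1 4 3)}; {e, (2 3 4), (2 4 3)}.
So G has 4 subgroups of order 3.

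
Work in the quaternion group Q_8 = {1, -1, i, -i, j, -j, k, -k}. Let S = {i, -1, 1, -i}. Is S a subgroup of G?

|S| = 4 divides |G| = 8, consistent with Lagrange.
S contains the identity, every element's inverse is in S, and S is closed under ·: it is a subgroup.
In fact S = ⟨-i⟩.

Yes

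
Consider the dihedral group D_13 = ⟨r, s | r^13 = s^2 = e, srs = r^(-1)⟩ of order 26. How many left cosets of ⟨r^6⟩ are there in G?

2

|⟨r^6⟩| = 13 and |G| = 26.
By Lagrange, [G : H] = |G|/|H| = 26/13 = 2.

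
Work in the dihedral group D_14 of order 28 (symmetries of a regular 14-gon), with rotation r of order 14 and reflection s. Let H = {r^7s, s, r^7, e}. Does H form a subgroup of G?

|H| = 4 divides |G| = 28, consistent with Lagrange.
H contains the identity, every element's inverse is in H, and H is closed under ·: it is a subgroup.

Yes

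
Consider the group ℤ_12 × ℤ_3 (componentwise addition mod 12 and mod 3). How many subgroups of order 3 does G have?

4

|G| = 36 and 3 | 36, so subgroups of order 3 are possible by Lagrange.
The subgroups of order 3 are: {(0,0), (0,1), (0,2)}; {(0,0), (4,0), (8,0)}; {(0,0), (4,1), (8,2)}; {(0,0), (4,2), (8,1)}.
So G has 4 subgroups of order 3.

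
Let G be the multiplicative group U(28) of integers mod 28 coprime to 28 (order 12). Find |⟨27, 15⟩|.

|⟨27⟩| = 2 and |⟨15⟩| = 2, so |H| is a multiple of lcm(2, 2) = 2 and divides |G| = 12.
Closing under the operation: H = {1, 13, 15, 27}, so |H| = 4.

4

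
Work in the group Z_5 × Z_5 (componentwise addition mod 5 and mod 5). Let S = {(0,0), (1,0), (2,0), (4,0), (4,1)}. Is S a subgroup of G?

No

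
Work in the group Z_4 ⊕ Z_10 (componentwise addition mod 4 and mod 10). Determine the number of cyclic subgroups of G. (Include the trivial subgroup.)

Group the elements of G by the cyclic subgroup they generate; each cyclic subgroup of order d accounts for φ(d) elements.
Cyclic subgroups by order — order 1: 1; order 2: 3; order 4: 2; order 5: 1; order 10: 3; order 20: 2.
Total: 12.

12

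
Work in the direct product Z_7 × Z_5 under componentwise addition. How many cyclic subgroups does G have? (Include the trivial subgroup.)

A cyclic subgroup of order d is generated by each of its φ(d) elements of order d, so the cyclic subgroups of order d number (#elements of order d)/φ(d).
Cyclic subgroups by order — order 1: 1; order 5: 1; order 7: 1; order 35: 1.
Total: 4.

4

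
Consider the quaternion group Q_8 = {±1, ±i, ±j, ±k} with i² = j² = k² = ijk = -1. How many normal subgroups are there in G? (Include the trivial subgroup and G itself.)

G has 6 subgroups. Checking conjugation-invariance by order — order 1: 1/1 normal; order 2: 1/1 normal; order 4: 3/3 normal; order 8: 1/1 normal.
Total normal subgroups: 6.

6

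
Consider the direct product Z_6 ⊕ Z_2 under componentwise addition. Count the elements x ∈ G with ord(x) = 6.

6

An element (a,b) has order lcm(ord(a), ord(b)); count pairs with lcm equal to 6.
Enumerating gives 6 such elements.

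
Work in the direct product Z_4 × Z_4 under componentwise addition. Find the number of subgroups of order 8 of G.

|G| = 16 and 8 | 16, so subgroups of order 8 are possible by Lagrange.
The subgroups of order 8 are: {(0,0), (0,1), (0,2), (0,3), (2,0), (2,1), (2,2), (2,3)}; {(0,0), (0,2), (1,0), (1,2), (2,0), (2,2), (3,0), (3,2)}; {(0,0), (0,2), (1,1), (1,3), (2,0), (2,2), (3,1), (3,3)}.
So G has 3 subgroups of order 8.

3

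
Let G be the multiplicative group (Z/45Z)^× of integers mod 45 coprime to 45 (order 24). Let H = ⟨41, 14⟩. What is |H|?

12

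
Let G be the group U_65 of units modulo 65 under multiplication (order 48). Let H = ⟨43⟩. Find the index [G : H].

|⟨43⟩| = 12 and |G| = 48.
By Lagrange, [G : H] = |G|/|H| = 48/12 = 4.

4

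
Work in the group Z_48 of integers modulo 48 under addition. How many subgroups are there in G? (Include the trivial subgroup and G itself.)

A cyclic group of order 48 has exactly one subgroup for each divisor of 48.
Divisors of 48: 1, 2, 3, 4, 6, 8, 12, 16, 24, 48.
So Z_48 has 10 subgroups.

10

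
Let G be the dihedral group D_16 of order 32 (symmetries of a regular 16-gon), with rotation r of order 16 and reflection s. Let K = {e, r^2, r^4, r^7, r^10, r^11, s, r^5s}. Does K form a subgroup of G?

r^4 ∈ K but its inverse r^12 ∉ K, so K is not a subgroup.

No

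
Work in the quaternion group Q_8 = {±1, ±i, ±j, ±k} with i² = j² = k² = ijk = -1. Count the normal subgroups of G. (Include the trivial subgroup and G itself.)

6

G has 6 subgroups. Checking conjugation-invariance by order — order 1: 1/1 normal; order 2: 1/1 normal; order 4: 3/3 normal; order 8: 1/1 normal.
Total normal subgroups: 6.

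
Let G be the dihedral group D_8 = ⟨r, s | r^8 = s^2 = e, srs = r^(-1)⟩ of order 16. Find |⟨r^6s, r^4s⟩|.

8

|⟨r^6s⟩| = 2 and |⟨r^4s⟩| = 2, so |H| is a multiple of lcm(2, 2) = 2 and divides |G| = 16.
Closing under the operation: H = {e, r^2, r^4, r^6, s, r^2s, r^4s, r^6s}, so |H| = 8.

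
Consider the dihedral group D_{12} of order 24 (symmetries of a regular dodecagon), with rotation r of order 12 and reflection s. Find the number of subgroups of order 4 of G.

|G| = 24 and 4 | 24, so subgroups of order 4 are possible by Lagrange.
The subgroups of order 4 are: {e, r^6, r^4s, r^10s}; {e, r^6, r^5s, r^11s}; {e, r^6, r^2s, r^8s}; {e, r^3, r^6, r^9}; … (7 in all).
So G has 7 subgroups of order 4.

7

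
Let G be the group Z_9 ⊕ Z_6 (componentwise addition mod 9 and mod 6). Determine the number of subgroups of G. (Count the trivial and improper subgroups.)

20

|G| = 54, so by Lagrange every subgroup order divides 54. Divisors: 1, 2, 3, 6, 9, 18, 27, 54.
Subgroups by order — order 1: 1; order 2: 1; order 3: 4; order 6: 4; order 9: 4; order 18: 4; order 27: 1; order 54: 1.
Total: 1 + 1 + 4 + 4 + 4 + 4 + 1 + 1 = 20.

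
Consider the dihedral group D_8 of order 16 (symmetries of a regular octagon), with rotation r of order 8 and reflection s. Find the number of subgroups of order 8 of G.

|G| = 16 and 8 | 16, so subgroups of order 8 are possible by Lagrange.
The subgroups of order 8 are: {e, r, r^2, r^3, r^4, r^5, r^6, r^7}; {e, r^2, r^4, r^6, s, r^2s, r^4s, r^6s}; {e, r^2, r^4, r^6, rs, r^3s, r^5s, r^7s}.
So G has 3 subgroups of order 8.

3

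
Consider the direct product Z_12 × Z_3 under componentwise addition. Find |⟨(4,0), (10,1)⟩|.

18

|⟨(4,0)⟩| = 3 and |⟨(10,1)⟩| = 6, so |H| is a multiple of lcm(3, 6) = 6 and divides |G| = 36.
Closing under the operation: H = {(0,0), (0,1), (0,2), (2,0), (2,1), (2,2), (4,0), (4,1), (4,2), (6,0), (6,1), (6,2), (8,0), (8,1), (8,2), (10,0), (10,1), (10,2)}, so |H| = 18.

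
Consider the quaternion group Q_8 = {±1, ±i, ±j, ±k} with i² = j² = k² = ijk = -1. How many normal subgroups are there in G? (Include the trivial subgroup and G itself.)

6

G has 6 subgroups. Checking conjugation-invariance by order — order 1: 1/1 normal; order 2: 1/1 normal; order 4: 3/3 normal; order 8: 1/1 normal.
Total normal subgroups: 6.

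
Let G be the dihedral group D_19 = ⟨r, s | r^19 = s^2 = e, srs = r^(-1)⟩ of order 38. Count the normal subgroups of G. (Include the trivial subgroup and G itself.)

3

G has 22 subgroups. Checking conjugation-invariance by order — order 1: 1/1 normal; order 2: 0/19 normal; order 19: 1/1 normal; order 38: 1/1 normal.
Total normal subgroups: 3.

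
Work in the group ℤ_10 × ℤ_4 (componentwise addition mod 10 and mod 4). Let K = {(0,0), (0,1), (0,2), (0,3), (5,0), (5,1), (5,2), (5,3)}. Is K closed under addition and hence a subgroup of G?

Yes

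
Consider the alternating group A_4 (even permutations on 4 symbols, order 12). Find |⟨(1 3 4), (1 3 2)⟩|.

|⟨(1 3 4)⟩| = 3 and |⟨(1 3 2)⟩| = 3, so |H| is a multiple of lcm(3, 3) = 3 and divides |G| = 12.
Closing {(1 3 4), (1 3 2)} under the group operation gives all of G, so |H| = 12.

12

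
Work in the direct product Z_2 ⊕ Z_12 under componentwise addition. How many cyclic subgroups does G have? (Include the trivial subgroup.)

12

Each element a generates a cyclic subgroup ⟨a⟩; distinct elements may generate the same one (a cyclic group of order d has φ(d) generators).
Cyclic subgroups by order — order 1: 1; order 2: 3; order 3: 1; order 4: 2; order 6: 3; order 12: 2.
Total: 12.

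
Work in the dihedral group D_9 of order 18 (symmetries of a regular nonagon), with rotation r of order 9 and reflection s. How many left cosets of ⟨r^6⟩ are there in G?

6

|⟨r^6⟩| = 3 and |G| = 18.
By Lagrange, [G : H] = |G|/|H| = 18/3 = 6.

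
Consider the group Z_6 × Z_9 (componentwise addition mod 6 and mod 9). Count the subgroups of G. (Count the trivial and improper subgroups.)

|G| = 54, so by Lagrange every subgroup order divides 54. Divisors: 1, 2, 3, 6, 9, 18, 27, 54.
Subgroups by order — order 1: 1; order 2: 1; order 3: 4; order 6: 4; order 9: 4; order 18: 4; order 27: 1; order 54: 1.
Total: 1 + 1 + 4 + 4 + 4 + 4 + 1 + 1 = 20.

20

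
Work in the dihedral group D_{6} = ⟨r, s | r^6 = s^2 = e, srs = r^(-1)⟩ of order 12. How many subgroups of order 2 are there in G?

7

|G| = 12 and 2 | 12, so subgroups of order 2 are possible by Lagrange.
The subgroups of order 2 are: {e, r^2s}; {e, r^3}; {e, r^3s}; {e, r^4s}; … (7 in all).
So G has 7 subgroups of order 2.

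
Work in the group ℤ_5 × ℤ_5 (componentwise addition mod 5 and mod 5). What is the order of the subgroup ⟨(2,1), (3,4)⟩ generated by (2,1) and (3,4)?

5

|⟨(2,1)⟩| = 5 and |⟨(3,4)⟩| = 5, so |H| is a multiple of lcm(5, 5) = 5 and divides |G| = 25.
Closing under the operation: H = {(0,0), (1,3), (2,1), (3,4), (4,2)}, so |H| = 5.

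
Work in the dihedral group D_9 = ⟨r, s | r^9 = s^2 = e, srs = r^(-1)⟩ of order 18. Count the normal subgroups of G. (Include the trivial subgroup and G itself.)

4

G has 16 subgroups. Checking conjugation-invariance by order — order 1: 1/1 normal; order 2: 0/9 normal; order 3: 1/1 normal; order 6: 0/3 normal; order 9: 1/1 normal; order 18: 1/1 normal.
Total normal subgroups: 4.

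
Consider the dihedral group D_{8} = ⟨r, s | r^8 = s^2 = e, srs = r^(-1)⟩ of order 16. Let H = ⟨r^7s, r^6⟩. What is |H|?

8

|⟨r^7s⟩| = 2 and |⟨r^6⟩| = 4, so |H| is a multiple of lcm(2, 4) = 4 and divides |G| = 16.
Closing under the operation: H = {e, r^2, r^4, r^6, rs, r^3s, r^5s, r^7s}, so |H| = 8.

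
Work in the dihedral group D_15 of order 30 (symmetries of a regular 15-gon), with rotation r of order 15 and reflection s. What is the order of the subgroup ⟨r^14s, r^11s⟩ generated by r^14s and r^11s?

10

|⟨r^14s⟩| = 2 and |⟨r^11s⟩| = 2, so |H| is a multiple of lcm(2, 2) = 2 and divides |G| = 30.
Closing under the operation: H = {e, r^3, r^6, r^9, r^12, r^2s, r^5s, r^8s, r^11s, r^14s}, so |H| = 10.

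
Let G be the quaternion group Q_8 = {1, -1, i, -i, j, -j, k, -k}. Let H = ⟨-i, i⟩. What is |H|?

|⟨-i⟩| = 4 and |⟨i⟩| = 4, so |H| is a multiple of lcm(4, 4) = 4 and divides |G| = 8.
Closing under the operation: H = {1, -1, i, -i}, so |H| = 4.

4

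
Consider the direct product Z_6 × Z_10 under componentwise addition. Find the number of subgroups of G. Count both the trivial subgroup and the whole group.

20

|G| = 60, so by Lagrange every subgroup order divides 60. Divisors: 1, 2, 3, 4, 5, 6, 10, 12, 15, 20, 30, 60.
Subgroups by order — order 1: 1; order 2: 3; order 3: 1; order 4: 1; order 5: 1; order 6: 3; order 10: 3; order 12: 1; order 15: 1; order 20: 1; order 30: 3; order 60: 1.
Total: 1 + 3 + 1 + 1 + 1 + 3 + 3 + 1 + 1 + 1 + 3 + 1 = 20.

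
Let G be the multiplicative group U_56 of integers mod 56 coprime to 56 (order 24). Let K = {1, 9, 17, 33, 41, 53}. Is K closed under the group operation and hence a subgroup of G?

53 ∈ K but its inverse 37 ∉ K, so K is not a subgroup.

No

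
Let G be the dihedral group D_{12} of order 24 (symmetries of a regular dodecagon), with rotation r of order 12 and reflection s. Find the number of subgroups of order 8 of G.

|G| = 24 and 8 | 24, so subgroups of order 8 are possible by Lagrange.
The subgroups of order 8 are: {e, r^3, r^6, r^9, rs, r^4s, r^7s, r^10s}; {e, r^3, r^6, r^9, r^2s, r^5s, r^8s, r^11s}; {e, r^3, r^6, r^9, s, r^3s, r^6s, r^9s}.
So G has 3 subgroups of order 8.

3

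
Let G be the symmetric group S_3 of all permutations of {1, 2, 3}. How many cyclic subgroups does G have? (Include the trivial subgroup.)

Group the elements of G by the cyclic subgroup they generate; each cyclic subgroup of order d accounts for φ(d) elements.
Cyclic subgroups by order — order 1: 1; order 2: 3; order 3: 1.
Total: 5.

5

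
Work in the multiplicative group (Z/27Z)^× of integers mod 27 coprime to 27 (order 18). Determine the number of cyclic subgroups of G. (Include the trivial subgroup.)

6

A cyclic subgroup of order d is generated by each of its φ(d) elements of order d, so the cyclic subgroups of order d number (#elements of order d)/φ(d).
Cyclic subgroups by order — order 1: 1; order 2: 1; order 3: 1; order 6: 1; order 9: 1; order 18: 1.
Total: 6.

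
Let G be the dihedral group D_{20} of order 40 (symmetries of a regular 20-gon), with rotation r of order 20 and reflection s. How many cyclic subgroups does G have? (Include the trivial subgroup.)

26

Group the elements of G by the cyclic subgroup they generate; each cyclic subgroup of order d accounts for φ(d) elements.
Cyclic subgroups by order — order 1: 1; order 2: 21; order 4: 1; order 5: 1; order 10: 1; order 20: 1.
Total: 26.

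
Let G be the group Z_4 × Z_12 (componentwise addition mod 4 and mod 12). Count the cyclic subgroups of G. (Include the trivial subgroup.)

20

Each element a generates a cyclic subgroup ⟨a⟩; distinct elements may generate the same one (a cyclic group of order d has φ(d) generators).
Cyclic subgroups by order — order 1: 1; order 2: 3; order 3: 1; order 4: 6; order 6: 3; order 12: 6.
Total: 20.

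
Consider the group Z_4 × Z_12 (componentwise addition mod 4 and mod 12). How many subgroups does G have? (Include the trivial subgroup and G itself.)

|G| = 48, so by Lagrange every subgroup order divides 48. Divisors: 1, 2, 3, 4, 6, 8, 12, 16, 24, 48.
Subgroups by order — order 1: 1; order 2: 3; order 3: 1; order 4: 7; order 6: 3; order 8: 3; order 12: 7; order 16: 1; order 24: 3; order 48: 1.
Total: 1 + 3 + 1 + 7 + 3 + 3 + 7 + 1 + 3 + 1 = 30.

30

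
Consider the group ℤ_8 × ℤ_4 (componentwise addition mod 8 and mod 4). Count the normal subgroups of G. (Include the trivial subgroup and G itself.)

22

G is abelian, so every subgroup is normal.
G has 22 subgroups in total, hence 22 normal subgroups.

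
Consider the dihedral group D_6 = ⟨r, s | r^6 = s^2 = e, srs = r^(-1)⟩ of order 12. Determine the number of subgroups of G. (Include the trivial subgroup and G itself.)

16

|G| = 12, so by Lagrange every subgroup order divides 12. Divisors: 1, 2, 3, 4, 6, 12.
Subgroups by order — order 1: 1; order 2: 7; order 3: 1; order 4: 3; order 6: 3; order 12: 1.
Total: 1 + 7 + 1 + 3 + 3 + 1 = 16.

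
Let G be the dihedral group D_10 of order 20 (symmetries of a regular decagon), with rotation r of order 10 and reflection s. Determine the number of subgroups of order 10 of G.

|G| = 20 and 10 | 20, so subgroups of order 10 are possible by Lagrange.
The subgroups of order 10 are: {e, r, r^2, r^3, r^4, r^5, r^6, r^7, r^8, r^9}; {e, r^2, r^4, r^6, r^8, s, r^2s, r^4s, r^6s, r^8s}; {e, r^2, r^4, r^6, r^8, rs, r^3s, r^5s, r^7s, r^9s}.
So G has 3 subgroups of order 10.

3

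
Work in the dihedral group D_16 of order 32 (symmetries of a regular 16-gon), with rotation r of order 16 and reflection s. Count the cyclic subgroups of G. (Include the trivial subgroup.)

A cyclic subgroup of order d is generated by each of its φ(d) elements of order d, so the cyclic subgroups of order d number (#elements of order d)/φ(d).
Cyclic subgroups by order — order 1: 1; order 2: 17; order 4: 1; order 8: 1; order 16: 1.
Total: 21.

21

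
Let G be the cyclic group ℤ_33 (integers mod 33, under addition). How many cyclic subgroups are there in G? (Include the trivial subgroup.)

Each element a generates a cyclic subgroup ⟨a⟩; distinct elements may generate the same one (a cyclic group of order d has φ(d) generators).
Cyclic subgroups by order — order 1: 1; order 3: 1; order 11: 1; order 33: 1.
Total: 4.

4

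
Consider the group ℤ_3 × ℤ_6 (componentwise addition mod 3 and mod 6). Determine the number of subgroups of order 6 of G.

|G| = 18 and 6 | 18, so subgroups of order 6 are possible by Lagrange.
The subgroups of order 6 are: {(0,0), (0,1), (0,2), (0,3), (0,4), (0,5)}; {(0,0), (0,3), (1,0), (1,3), (2,0), (2,3)}; {(0,0), (0,3), (1,1), (1,4), (2,2), (2,5)}; {(0,0), (0,3), (1,2), (1,5), (2,1), (2,4)}.
So G has 4 subgroups of order 6.

4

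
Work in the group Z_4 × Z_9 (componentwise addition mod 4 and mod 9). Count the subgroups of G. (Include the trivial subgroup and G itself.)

9

|G| = 36, so by Lagrange every subgroup order divides 36. Divisors: 1, 2, 3, 4, 6, 9, 12, 18, 36.
Subgroups by order — order 1: 1; order 2: 1; order 3: 1; order 4: 1; order 6: 1; order 9: 1; order 12: 1; order 18: 1; order 36: 1.
Total: 1 + 1 + 1 + 1 + 1 + 1 + 1 + 1 + 1 = 9.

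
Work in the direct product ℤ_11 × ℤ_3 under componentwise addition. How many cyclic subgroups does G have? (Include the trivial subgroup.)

4

Each element a generates a cyclic subgroup ⟨a⟩; distinct elements may generate the same one (a cyclic group of order d has φ(d) generators).
Cyclic subgroups by order — order 1: 1; order 3: 1; order 11: 1; order 33: 1.
Total: 4.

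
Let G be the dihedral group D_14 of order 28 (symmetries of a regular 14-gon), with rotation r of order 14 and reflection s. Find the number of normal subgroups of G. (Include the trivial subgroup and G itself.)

7

G has 28 subgroups. Checking conjugation-invariance by order — order 1: 1/1 normal; order 2: 1/15 normal; order 4: 0/7 normal; order 7: 1/1 normal; order 14: 3/3 normal; order 28: 1/1 normal.
Total normal subgroups: 7.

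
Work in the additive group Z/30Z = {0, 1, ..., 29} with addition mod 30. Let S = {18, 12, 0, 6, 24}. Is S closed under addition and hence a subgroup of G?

|S| = 5 divides |G| = 30, consistent with Lagrange.
S contains the identity, every element's inverse is in S, and S is closed under +: it is a subgroup.
In fact S = ⟨18⟩.

Yes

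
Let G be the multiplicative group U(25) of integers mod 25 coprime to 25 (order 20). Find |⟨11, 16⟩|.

|⟨11⟩| = 5 and |⟨16⟩| = 5, so |H| is a multiple of lcm(5, 5) = 5 and divides |G| = 20.
Closing under the operation: H = {1, 6, 11, 16, 21}, so |H| = 5.

5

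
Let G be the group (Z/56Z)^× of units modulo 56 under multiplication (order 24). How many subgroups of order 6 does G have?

7

|G| = 24 and 6 | 24, so subgroups of order 6 are possible by Lagrange.
The subgroups of order 6 are: {1, 9, 11, 25, 43, 51}; {1, 5, 9, 13, 25, 45}; {1, 9, 15, 23, 25, 39}; {1, 9, 17, 25, 33, 41}; … (7 in all).
So G has 7 subgroups of order 6.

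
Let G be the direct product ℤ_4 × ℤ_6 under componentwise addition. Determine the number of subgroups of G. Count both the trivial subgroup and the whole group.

|G| = 24, so by Lagrange every subgroup order divides 24. Divisors: 1, 2, 3, 4, 6, 8, 12, 24.
Subgroups by order — order 1: 1; order 2: 3; order 3: 1; order 4: 3; order 6: 3; order 8: 1; order 12: 3; order 24: 1.
Total: 1 + 3 + 1 + 3 + 3 + 1 + 3 + 1 = 16.

16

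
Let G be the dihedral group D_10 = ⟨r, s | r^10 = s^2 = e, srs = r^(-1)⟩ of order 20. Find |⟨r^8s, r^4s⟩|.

10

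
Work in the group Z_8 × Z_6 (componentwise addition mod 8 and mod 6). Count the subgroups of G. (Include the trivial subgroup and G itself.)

22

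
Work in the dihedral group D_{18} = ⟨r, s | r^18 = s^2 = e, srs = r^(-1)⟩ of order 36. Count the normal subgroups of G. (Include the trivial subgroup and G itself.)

9

G has 45 subgroups. Checking conjugation-invariance by order — order 1: 1/1 normal; order 2: 1/19 normal; order 3: 1/1 normal; order 4: 0/9 normal; order 6: 1/7 normal; order 9: 1/1 normal; order 12: 0/3 normal; order 18: 3/3 normal; order 36: 1/1 normal.
Total normal subgroups: 9.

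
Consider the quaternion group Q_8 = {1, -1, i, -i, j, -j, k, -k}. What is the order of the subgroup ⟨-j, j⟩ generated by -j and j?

4

|⟨-j⟩| = 4 and |⟨j⟩| = 4, so |H| is a multiple of lcm(4, 4) = 4 and divides |G| = 8.
Closing under the operation: H = {1, -1, j, -j}, so |H| = 4.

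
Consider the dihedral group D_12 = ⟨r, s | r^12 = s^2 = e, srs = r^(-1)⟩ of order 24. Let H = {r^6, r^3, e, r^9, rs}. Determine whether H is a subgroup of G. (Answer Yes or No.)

|H| = 5 does not divide |G| = 24, so by Lagrange H is not a subgroup.

No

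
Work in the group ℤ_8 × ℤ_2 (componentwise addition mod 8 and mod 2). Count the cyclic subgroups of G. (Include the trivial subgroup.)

Group the elements of G by the cyclic subgroup they generate; each cyclic subgroup of order d accounts for φ(d) elements.
Cyclic subgroups by order — order 1: 1; order 2: 3; order 4: 2; order 8: 2.
Total: 8.

8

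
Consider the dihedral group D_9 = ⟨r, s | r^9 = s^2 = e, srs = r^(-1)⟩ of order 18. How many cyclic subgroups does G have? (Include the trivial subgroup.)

12

A cyclic subgroup of order d is generated by each of its φ(d) elements of order d, so the cyclic subgroups of order d number (#elements of order d)/φ(d).
Cyclic subgroups by order — order 1: 1; order 2: 9; order 3: 1; order 9: 1.
Total: 12.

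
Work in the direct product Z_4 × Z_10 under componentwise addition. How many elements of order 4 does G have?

4

An element (a,b) has order lcm(ord(a), ord(b)); count pairs with lcm equal to 4.
Enumerating gives 4 such elements.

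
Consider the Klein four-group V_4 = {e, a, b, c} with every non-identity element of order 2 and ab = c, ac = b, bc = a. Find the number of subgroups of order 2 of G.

3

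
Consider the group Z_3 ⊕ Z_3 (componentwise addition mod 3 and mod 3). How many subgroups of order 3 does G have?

|G| = 9 and 3 | 9, so subgroups of order 3 are possible by Lagrange.
The subgroups of order 3 are: {(0,0), (0,1), (0,2)}; {(0,0), (1,0), (2,0)}; {(0,0), (1,1), (2,2)}; {(0,0), (1,2), (2,1)}.
So G has 4 subgroups of order 3.

4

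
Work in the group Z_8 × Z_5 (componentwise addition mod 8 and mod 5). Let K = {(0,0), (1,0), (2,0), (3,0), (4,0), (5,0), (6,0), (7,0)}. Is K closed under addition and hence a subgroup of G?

Yes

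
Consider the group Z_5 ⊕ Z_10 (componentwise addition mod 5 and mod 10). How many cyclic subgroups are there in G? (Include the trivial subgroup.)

Group the elements of G by the cyclic subgroup they generate; each cyclic subgroup of order d accounts for φ(d) elements.
Cyclic subgroups by order — order 1: 1; order 2: 1; order 5: 6; order 10: 6.
Total: 14.

14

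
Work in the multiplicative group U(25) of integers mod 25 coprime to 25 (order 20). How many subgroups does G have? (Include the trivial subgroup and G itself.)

|G| = 20, so by Lagrange every subgroup order divides 20. Divisors: 1, 2, 4, 5, 10, 20.
Subgroups by order — order 1: 1; order 2: 1; order 4: 1; order 5: 1; order 10: 1; order 20: 1.
Total: 1 + 1 + 1 + 1 + 1 + 1 = 6.

6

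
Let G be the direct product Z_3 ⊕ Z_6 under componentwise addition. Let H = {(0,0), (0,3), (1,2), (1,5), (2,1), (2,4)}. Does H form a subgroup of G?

Yes

|H| = 6 divides |G| = 18, consistent with Lagrange.
H contains the identity, every element's inverse is in H, and H is closed under +: it is a subgroup.
In fact H = ⟨(2,1)⟩.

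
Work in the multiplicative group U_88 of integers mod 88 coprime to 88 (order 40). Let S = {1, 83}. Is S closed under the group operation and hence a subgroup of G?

83 ∈ S but its inverse 35 ∉ S, so S is not a subgroup.

No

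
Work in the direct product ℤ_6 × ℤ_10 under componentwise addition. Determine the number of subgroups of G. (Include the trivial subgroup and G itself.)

20

|G| = 60, so by Lagrange every subgroup order divides 60. Divisors: 1, 2, 3, 4, 5, 6, 10, 12, 15, 20, 30, 60.
Subgroups by order — order 1: 1; order 2: 3; order 3: 1; order 4: 1; order 5: 1; order 6: 3; order 10: 3; order 12: 1; order 15: 1; order 20: 1; order 30: 3; order 60: 1.
Total: 1 + 3 + 1 + 1 + 1 + 3 + 3 + 1 + 1 + 1 + 3 + 1 = 20.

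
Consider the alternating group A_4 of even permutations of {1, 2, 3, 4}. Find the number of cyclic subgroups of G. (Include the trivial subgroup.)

A cyclic subgroup of order d is generated by each of its φ(d) elements of order d, so the cyclic subgroups of order d number (#elements of order d)/φ(d).
Cyclic subgroups by order — order 1: 1; order 2: 3; order 3: 4.
Total: 8.

8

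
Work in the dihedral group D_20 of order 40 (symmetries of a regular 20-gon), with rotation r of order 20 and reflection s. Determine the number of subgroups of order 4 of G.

|G| = 40 and 4 | 40, so subgroups of order 4 are possible by Lagrange.
The subgroups of order 4 are: {e, r^10, s, r^10s}; {e, r^10, rs, r^11s}; {e, r^10, r^2s, r^12s}; {e, r^10, r^3s, r^13s}; … (11 in all).
So G has 11 subgroups of order 4.

11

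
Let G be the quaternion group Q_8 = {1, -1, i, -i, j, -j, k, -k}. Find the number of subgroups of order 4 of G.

|G| = 8 and 4 | 8, so subgroups of order 4 are possible by Lagrange.
The subgroups of order 4 are: {1, -1, i, -i}; {1, -1, j, -j}; {1, -1, k, -k}.
So G has 3 subgroups of order 4.

3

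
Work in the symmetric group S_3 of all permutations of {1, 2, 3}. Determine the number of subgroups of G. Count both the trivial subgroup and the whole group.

|G| = 6, so by Lagrange every subgroup order divides 6. Divisors: 1, 2, 3, 6.
Subgroups by order — order 1: 1; order 2: 3; order 3: 1; order 6: 1.
Total: 1 + 3 + 1 + 1 = 6.

6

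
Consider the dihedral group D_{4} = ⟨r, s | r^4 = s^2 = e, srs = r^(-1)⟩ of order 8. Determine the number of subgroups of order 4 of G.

|G| = 8 and 4 | 8, so subgroups of order 4 are possible by Lagrange.
The subgroups of order 4 are: {e, r, r^2, r^3}; {e, r^2, s, r^2s}; {e, r^2, rs, r^3s}.
So G has 3 subgroups of order 4.

3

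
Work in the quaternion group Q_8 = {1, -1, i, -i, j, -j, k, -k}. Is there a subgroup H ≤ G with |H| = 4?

4 | 8. A subgroup of order 4 is {1, -1, i, -i}.

Yes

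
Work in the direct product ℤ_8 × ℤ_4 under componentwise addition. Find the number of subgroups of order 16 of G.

|G| = 32 and 16 | 32, so subgroups of order 16 are possible by Lagrange.
The subgroups of order 16 are: {(0,0), (0,1), (0,2), (0,3), (2,0), (2,1), (2,2), (2,3), (4,0), (4,1), (4,2), (4,3), (6,0), (6,1), (6,2), (6,3)}; {(0,0), (0,2), (1,0), (1,2), (2,0), (2,2), (3,0), (3,2), (4,0), (4,2), (5,0), (5,2), (6,0), (6,2), (7,0), (7,2)}; {(0,0), (0,2), (1,1), (1,3), (2,0), (2,2), (3,1), (3,3), (4,0), (4,2), (5,1), (5,3), (6,0), (6,2), (7,1), (7,3)}.
So G has 3 subgroups of order 16.

3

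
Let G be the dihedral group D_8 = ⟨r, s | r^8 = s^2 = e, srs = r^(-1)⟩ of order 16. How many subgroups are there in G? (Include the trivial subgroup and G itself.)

19

|G| = 16, so by Lagrange every subgroup order divides 16. Divisors: 1, 2, 4, 8, 16.
Subgroups by order — order 1: 1; order 2: 9; order 4: 5; order 8: 3; order 16: 1.
Total: 1 + 9 + 5 + 3 + 1 = 19.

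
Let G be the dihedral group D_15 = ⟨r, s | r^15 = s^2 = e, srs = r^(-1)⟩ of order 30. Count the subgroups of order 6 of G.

5

|G| = 30 and 6 | 30, so subgroups of order 6 are possible by Lagrange.
The subgroups of order 6 are: {e, r^5, r^10, s, r^5s, r^10s}; {e, r^5, r^10, rs, r^6s, r^11s}; {e, r^5, r^10, r^2s, r^7s, r^12s}; {e, r^5, r^10, r^3s, r^8s, r^13s}; … (5 in all).
So G has 5 subgroups of order 6.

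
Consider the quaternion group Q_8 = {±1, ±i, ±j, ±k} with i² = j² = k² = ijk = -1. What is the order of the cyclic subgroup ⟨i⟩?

Computing powers of i: the smallest k with (i)^k = e is k = 4.

4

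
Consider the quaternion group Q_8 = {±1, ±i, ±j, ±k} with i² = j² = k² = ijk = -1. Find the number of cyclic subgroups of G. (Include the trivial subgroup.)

5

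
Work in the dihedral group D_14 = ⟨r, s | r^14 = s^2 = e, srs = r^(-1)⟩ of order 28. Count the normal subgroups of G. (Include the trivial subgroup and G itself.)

7

G has 28 subgroups. Checking conjugation-invariance by order — order 1: 1/1 normal; order 2: 1/15 normal; order 4: 0/7 normal; order 7: 1/1 normal; order 14: 3/3 normal; order 28: 1/1 normal.
Total normal subgroups: 7.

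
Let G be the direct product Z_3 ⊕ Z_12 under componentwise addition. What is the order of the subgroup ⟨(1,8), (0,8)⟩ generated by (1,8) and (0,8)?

9

|⟨(1,8)⟩| = 3 and |⟨(0,8)⟩| = 3, so |H| is a multiple of lcm(3, 3) = 3 and divides |G| = 36.
Closing under the operation: H = {(0,0), (0,4), (0,8), (1,0), (1,4), (1,8), (2,0), (2,4), (2,8)}, so |H| = 9.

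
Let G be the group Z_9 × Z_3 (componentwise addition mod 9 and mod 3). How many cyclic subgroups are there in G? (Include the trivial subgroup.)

8

A cyclic subgroup of order d is generated by each of its φ(d) elements of order d, so the cyclic subgroups of order d number (#elements of order d)/φ(d).
Cyclic subgroups by order — order 1: 1; order 3: 4; order 9: 3.
Total: 8.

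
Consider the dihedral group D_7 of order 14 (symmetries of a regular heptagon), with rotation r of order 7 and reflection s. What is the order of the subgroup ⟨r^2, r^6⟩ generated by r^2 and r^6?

|⟨r^2⟩| = 7 and |⟨r^6⟩| = 7, so |H| is a multiple of lcm(7, 7) = 7 and divides |G| = 14.
Closing under the operation: H = {e, r, r^2, r^3, r^4, r^5, r^6}, so |H| = 7.

7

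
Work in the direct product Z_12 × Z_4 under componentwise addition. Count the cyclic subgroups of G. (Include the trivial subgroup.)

20

Group the elements of G by the cyclic subgroup they generate; each cyclic subgroup of order d accounts for φ(d) elements.
Cyclic subgroups by order — order 1: 1; order 2: 3; order 3: 1; order 4: 6; order 6: 3; order 12: 6.
Total: 20.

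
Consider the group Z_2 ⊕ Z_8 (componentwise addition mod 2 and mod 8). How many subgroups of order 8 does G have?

3

|G| = 16 and 8 | 16, so subgroups of order 8 are possible by Lagrange.
The subgroups of order 8 are: {(0,0), (0,1), (0,2), (0,3), (0,4), (0,5), (0,6), (0,7)}; {(0,0), (0,2), (0,4), (0,6), (1,0), (1,2), (1,4), (1,6)}; {(0,0), (0,2), (0,4), (0,6), (1,1), (1,3), (1,5), (1,7)}.
So G has 3 subgroups of order 8.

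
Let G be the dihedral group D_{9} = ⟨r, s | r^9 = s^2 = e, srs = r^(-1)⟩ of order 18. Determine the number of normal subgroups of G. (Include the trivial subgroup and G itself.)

G has 16 subgroups. Checking conjugation-invariance by order — order 1: 1/1 normal; order 2: 0/9 normal; order 3: 1/1 normal; order 6: 0/3 normal; order 9: 1/1 normal; order 18: 1/1 normal.
Total normal subgroups: 4.

4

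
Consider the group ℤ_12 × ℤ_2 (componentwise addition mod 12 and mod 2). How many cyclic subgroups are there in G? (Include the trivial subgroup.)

12

A cyclic subgroup of order d is generated by each of its φ(d) elements of order d, so the cyclic subgroups of order d number (#elements of order d)/φ(d).
Cyclic subgroups by order — order 1: 1; order 2: 3; order 3: 1; order 4: 2; order 6: 3; order 12: 2.
Total: 12.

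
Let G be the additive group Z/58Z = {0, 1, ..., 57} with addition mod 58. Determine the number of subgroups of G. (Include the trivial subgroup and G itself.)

Subgroups of the cyclic group Z/58Z correspond bijectively to divisors of 58.
Divisors of 58: 1, 2, 29, 58.
So Z/58Z has 4 subgroups.

4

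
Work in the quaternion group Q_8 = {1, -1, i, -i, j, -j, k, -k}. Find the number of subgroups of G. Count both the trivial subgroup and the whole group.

|G| = 8, so by Lagrange every subgroup order divides 8. Divisors: 1, 2, 4, 8.
Subgroups by order — order 1: 1; order 2: 1; order 4: 3; order 8: 1.
Total: 1 + 1 + 3 + 1 = 6.

6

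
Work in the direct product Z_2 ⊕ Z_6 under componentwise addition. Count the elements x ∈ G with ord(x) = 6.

An element (a,b) has order lcm(ord(a), ord(b)); count pairs with lcm equal to 6.
Enumerating gives 6 such elements.

6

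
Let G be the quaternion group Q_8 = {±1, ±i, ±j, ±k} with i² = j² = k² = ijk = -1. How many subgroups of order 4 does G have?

|G| = 8 and 4 | 8, so subgroups of order 4 are possible by Lagrange.
The subgroups of order 4 are: {1, -1, i, -i}; {1, -1, j, -j}; {1, -1, k, -k}.
So G has 3 subgroups of order 4.

3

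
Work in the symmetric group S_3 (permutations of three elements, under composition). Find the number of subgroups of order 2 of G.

3

|G| = 6 and 2 | 6, so subgroups of order 2 are possible by Lagrange.
The subgroups of order 2 are: {e, (1 2)}; {e, (1 3)}; {e, (2 3)}.
So G has 3 subgroups of order 2.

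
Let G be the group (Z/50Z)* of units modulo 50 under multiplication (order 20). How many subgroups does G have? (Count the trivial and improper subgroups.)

6

|G| = 20, so by Lagrange every subgroup order divides 20. Divisors: 1, 2, 4, 5, 10, 20.
Subgroups by order — order 1: 1; order 2: 1; order 4: 1; order 5: 1; order 10: 1; order 20: 1.
Total: 1 + 1 + 1 + 1 + 1 + 1 = 6.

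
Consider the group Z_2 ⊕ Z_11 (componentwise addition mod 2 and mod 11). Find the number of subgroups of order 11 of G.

|G| = 22 and 11 | 22, so subgroups of order 11 are possible by Lagrange.
The subgroups of order 11 are: {(0,0), (0,1), (0,2), (0,3), (0,4), (0,5), (0,6), (0,7), (0,8), (0,9), (0,10)}.
So G has 1 subgroup of order 11.

1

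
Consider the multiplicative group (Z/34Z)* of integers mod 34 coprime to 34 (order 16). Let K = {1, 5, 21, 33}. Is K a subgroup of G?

21 ∈ K but its inverse 13 ∉ K, so K is not a subgroup.

No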